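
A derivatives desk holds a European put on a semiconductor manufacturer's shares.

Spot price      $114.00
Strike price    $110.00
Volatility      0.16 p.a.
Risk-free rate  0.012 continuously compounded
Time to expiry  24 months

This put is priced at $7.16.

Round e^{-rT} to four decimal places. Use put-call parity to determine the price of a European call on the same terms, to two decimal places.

$13.77

e^(−rT) = e^(−0.012·2) = 0.9763
Put-call parity: C − P = S − K·e^(−rT) = 114 − 110·0.9763 = 114 − 107.3930 = 6.6070
C = P + (C − P) = 7.16 + (6.6070) = 13.7670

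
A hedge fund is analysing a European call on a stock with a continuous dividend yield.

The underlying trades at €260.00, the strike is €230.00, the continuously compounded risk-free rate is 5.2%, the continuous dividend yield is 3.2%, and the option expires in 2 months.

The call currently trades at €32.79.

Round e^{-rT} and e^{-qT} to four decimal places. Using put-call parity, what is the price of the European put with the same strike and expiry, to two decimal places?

exp(−qT) = exp(−0.032·0.1667) = 0.9947;  exp(−rT) = exp(−0.052·0.1667) = 0.9914
Put-call parity: C − P = S·e^(−qT) − K·e^(−rT) = 260·0.9947 − 230·0.9914 = 258.6220 − 228.0220 = 30.6000
P = C − (C − P) = 32.79 − (30.6000) = 2.1900

€2.19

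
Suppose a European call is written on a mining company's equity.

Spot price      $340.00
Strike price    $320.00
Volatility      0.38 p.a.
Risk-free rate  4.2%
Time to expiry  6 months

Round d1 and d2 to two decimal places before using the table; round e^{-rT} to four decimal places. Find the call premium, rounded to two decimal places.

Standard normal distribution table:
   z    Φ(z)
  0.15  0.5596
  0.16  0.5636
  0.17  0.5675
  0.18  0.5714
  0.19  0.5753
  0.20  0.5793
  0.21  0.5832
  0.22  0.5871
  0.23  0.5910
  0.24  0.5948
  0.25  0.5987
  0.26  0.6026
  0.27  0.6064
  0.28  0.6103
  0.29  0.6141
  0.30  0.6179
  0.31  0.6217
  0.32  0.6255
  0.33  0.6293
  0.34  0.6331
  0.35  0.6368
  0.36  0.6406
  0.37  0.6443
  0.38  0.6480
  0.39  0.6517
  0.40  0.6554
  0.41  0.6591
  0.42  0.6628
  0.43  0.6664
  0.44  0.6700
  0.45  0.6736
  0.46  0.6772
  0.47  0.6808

σ√T = 0.38 × 0.7071 = 0.2687
ln(S/K) + (r + σ²/2)T = ln(340/320) + (0.042 + 0.38²/2)·0.5 = 0.0606 + 0.0571 = 0.1177
d₁ = 0.1177 / 0.2687 = 0.4381 ⇒ 0.44
d₂ = d₁ − σ√T = 0.4381 − 0.2687 = 0.1694 ⇒ 0.17
exp(−rT) = exp(−0.042·0.5) = 0.9792
N(d₁) = N(0.44) = 0.6700;  N(d₂) = N(0.17) = 0.5675
C = 340·0.6700 − 320·0.9792·0.5675 = 227.8000 − 177.8227 = 49.9773

$49.98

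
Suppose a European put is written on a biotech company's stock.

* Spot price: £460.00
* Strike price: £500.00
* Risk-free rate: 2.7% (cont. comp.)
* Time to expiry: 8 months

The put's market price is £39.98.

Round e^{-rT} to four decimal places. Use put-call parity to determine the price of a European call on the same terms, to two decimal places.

£8.88

exp(−rT) = exp(−0.027·0.6667) = 0.9822
Put-call parity: C − P = S − K·e^(−rT) = 460 − 500·0.9822 = 460 − 491.1000 = -31.1000
C = P + (C − P) = 39.98 + (-31.1000) = 8.8800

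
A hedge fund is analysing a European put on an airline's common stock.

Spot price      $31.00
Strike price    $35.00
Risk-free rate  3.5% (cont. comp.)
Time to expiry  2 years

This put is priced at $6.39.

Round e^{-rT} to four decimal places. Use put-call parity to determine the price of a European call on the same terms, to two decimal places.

exp(−rT) = exp(−0.035·2) = 0.9324
Put-call parity: C − P = S − K·e^(−rT) = 31 − 35·0.9324 = 31 − 32.6340 = -1.6340
C = P + (C − P) = 6.39 + (-1.6340) = 4.7560

$4.76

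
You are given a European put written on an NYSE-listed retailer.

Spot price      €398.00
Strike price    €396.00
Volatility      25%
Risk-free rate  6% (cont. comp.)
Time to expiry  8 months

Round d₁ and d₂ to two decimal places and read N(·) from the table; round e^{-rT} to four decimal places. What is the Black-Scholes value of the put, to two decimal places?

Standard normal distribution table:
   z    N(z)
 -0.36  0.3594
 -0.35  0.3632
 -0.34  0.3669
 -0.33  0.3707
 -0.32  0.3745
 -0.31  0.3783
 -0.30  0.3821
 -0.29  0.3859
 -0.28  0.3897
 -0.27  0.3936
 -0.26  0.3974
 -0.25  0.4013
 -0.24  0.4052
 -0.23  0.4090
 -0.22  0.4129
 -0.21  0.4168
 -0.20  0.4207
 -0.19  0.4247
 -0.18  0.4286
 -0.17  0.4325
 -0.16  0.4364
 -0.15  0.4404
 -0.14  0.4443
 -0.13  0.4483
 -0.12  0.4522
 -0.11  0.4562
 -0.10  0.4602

T = 0.6667;  σ√T = 0.2041
d₁ = [ln(398/396) + (0.06 + 0.25²/2)·0.6667] / 0.2041 = [0.0050 + 0.0608] / 0.2041 = 0.3227 ≈ 0.32
d₂ = d₁ − σ√T = 0.3227 − 0.2041 = 0.1186 ≈ 0.12
e^(−rT) = e^(−0.06·0.6667) = 0.9608
N(−d₂) = N(-0.12) = 0.4522;  N(−d₁) = N(-0.32) = 0.3745
P = 396·0.9608·0.4522 − 398·0.3745 = 172.0516 − 149.0510 = 23.0006

€23.00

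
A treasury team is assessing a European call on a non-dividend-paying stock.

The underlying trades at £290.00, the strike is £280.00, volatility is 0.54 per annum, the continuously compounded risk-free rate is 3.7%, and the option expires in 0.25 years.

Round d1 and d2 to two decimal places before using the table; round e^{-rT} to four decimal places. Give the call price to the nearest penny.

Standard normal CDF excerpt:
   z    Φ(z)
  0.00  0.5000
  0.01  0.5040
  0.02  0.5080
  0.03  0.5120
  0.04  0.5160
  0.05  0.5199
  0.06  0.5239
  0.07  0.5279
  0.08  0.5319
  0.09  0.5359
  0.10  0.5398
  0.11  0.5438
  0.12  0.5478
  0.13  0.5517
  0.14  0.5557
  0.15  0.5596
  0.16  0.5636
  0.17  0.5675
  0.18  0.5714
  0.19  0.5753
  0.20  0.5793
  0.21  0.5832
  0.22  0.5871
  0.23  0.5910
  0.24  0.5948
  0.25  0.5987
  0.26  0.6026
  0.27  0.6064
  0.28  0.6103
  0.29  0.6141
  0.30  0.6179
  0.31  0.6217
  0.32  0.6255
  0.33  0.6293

£37.15

σ√T = 0.54·√0.25 = 0.2700
d₁ = [ln(290/280) + (0.037 + 0.54²/2)·0.25] / 0.2700 = [0.0351 + 0.0457] / 0.2700 = 0.2992 which rounds to 0.30
d₂ = d₁ − σ√T = 0.2992 − 0.2700 = 0.0292 which rounds to 0.03
e^(−rT) = e^(−0.037·0.25) = 0.9908
C = 290·N(0.30) − 280·0.9908·N(0.03) = 290·0.6179 − 280·0.9908·0.5120 = 179.1910 − 142.0411 = 37.1499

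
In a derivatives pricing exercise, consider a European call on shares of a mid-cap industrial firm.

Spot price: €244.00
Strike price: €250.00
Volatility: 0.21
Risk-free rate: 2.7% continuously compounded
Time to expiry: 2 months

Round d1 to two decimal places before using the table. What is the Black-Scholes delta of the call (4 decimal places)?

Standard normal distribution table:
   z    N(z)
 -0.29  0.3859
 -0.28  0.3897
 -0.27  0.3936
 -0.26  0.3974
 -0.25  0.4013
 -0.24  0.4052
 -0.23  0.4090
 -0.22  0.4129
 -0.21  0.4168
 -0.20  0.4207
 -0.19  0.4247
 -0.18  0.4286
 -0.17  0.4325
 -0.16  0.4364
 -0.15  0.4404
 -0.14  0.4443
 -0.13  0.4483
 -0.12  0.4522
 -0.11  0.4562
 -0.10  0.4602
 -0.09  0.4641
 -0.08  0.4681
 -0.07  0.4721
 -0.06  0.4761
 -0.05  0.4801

σ√T = 0.21·√0.1667 = 0.0857
d₁ = [ln(244/250) + (0.027 + 0.21²/2)·0.1667] / 0.0857 = [-0.0243 + 0.0082] / 0.0857 = -0.1880 → -0.19
N(d₁) = N(-0.19) = 0.4247
Δ_call = N(d₁) = 0.4247

0.4247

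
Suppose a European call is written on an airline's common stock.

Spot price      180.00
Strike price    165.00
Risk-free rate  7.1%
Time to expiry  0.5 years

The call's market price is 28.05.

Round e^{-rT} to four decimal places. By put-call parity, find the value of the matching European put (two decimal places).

7.29

e^(−rT) = e^(−0.071·0.5) = 0.9651
Put-call parity: C − P = S − K·e^(−rT) = 180 − 165·0.9651 = 180 − 159.2415 = 20.7585
P = C − (C − P) = 28.05 − (20.7585) = 7.2915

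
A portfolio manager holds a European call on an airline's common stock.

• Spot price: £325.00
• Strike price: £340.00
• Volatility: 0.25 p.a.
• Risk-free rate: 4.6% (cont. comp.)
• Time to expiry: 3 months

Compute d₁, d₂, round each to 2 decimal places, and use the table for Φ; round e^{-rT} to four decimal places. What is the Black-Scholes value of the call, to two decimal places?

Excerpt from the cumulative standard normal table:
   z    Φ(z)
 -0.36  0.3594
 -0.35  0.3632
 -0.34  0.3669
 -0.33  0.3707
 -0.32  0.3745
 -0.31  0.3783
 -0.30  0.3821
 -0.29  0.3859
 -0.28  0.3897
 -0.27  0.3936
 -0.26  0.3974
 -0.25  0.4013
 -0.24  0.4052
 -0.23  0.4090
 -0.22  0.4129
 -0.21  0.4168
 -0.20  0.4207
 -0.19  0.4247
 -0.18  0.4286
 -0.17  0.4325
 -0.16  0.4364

σ√T = 0.25 × 0.5000 = 0.1250
ln(S/K) + (r + σ²/2)T = ln(325/340) + (0.046 + 0.25²/2)·0.25 = -0.0451 + 0.0193 = -0.0258
d₁ = -0.0258 / 0.1250 = -0.2065 ≈ -0.21
d₂ = d₁ − σ√T = -0.2065 − 0.1250 = -0.3315 ≈ -0.33
exp(−rT) = exp(−0.046·0.25) = 0.9886
C = 325·N(-0.21) − 340·0.9886·N(-0.33) = 325·0.4168 − 340·0.9886·0.3707 = 135.4600 − 124.6012 = 10.8588

£10.86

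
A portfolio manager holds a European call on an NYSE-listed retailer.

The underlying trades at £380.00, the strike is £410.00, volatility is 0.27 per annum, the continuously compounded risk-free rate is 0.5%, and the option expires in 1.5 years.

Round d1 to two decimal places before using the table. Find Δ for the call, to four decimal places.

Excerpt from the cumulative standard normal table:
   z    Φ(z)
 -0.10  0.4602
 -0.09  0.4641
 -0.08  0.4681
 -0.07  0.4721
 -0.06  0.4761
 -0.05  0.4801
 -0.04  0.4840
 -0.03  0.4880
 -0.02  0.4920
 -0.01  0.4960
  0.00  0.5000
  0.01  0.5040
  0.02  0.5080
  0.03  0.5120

σ√T = 0.27 × 1.2247 = 0.3307
d₁ = [ln(380/410) + (0.005 + 0.27²/2)·1.5] / 0.3307 = [-0.0760 + 0.0622] / 0.3307 = -0.0418 ⇒ -0.04
N(d₁) = N(-0.04) = 0.4840
Δ_call = N(d₁) = 0.4840

0.4840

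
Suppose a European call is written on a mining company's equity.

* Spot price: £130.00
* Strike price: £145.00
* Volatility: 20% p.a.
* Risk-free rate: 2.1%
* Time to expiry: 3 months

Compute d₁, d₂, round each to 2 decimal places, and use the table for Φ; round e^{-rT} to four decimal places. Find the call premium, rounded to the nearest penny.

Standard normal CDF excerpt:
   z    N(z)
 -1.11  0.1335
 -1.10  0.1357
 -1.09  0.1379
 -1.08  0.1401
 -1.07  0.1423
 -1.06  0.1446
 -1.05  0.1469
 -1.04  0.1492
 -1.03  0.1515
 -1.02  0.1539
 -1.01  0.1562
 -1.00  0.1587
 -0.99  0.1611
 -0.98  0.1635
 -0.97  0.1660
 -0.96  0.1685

σ√T = 0.2·√0.25 = 0.1000
d₁ = [ln(130/145) + (0.021 + ½·0.2²)·0.25] / (σ√T) = (-0.1092 + 0.0103) / 0.1000 = -0.9895 which rounds to -0.99
d₂ = -0.9895 − 0.1000 = -1.0895 which rounds to -1.09
e^(−rT) = e^(−0.021·0.25) = 0.9948
C = 130·N(-0.99) − 145·0.9948·N(-1.09) = 130·0.1611 − 145·0.9948·0.1379 = 20.9430 − 19.8915 = 1.0515

£1.05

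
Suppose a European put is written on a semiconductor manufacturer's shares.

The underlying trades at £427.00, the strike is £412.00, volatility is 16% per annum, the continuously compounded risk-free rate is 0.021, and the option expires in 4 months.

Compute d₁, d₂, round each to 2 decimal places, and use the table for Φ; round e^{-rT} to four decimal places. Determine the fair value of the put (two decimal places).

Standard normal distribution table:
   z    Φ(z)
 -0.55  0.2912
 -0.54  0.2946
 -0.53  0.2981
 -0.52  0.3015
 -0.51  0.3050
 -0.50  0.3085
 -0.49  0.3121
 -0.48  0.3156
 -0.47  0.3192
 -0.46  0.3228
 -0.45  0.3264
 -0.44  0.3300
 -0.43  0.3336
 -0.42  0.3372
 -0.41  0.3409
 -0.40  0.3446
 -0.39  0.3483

£7.72

σ√T = 0.16·√0.3333 = 0.0924
d₁ = [ln(427/412) + (0.021 + ½·0.16²)·0.3333] / (σ√T) = (0.0358 + 0.0113) / 0.0924 = 0.5091 which rounds to 0.51
d₂ = 0.5091 − 0.0924 = 0.4167 which rounds to 0.42
e^(−rT) = e^(−0.021·0.3333) = 0.9930
P = 412·0.9930·N(-0.42) − 427·N(-0.51) = 412·0.9930·0.3372 − 427·0.3050 = 137.9539 − 130.2350 = 7.7189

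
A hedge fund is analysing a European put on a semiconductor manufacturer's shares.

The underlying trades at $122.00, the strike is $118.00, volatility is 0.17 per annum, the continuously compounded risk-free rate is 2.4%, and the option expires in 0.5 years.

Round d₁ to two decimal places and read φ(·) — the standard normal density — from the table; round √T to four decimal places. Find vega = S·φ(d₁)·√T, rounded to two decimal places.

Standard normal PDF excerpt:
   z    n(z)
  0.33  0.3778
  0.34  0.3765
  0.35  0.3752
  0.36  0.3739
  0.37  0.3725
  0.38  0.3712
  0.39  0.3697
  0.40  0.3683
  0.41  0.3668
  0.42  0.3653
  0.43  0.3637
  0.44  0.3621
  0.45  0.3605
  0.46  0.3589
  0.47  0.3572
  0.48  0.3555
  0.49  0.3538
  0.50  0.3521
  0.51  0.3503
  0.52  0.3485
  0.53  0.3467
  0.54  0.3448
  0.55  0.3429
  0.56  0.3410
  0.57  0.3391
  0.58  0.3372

σ√T = 0.17·√0.5 = 0.1202
ln(S/K) + (r + σ²/2)T = ln(122/118) + (0.024 + 0.17²/2)·0.5 = 0.0333 + 0.0192 = 0.0526
d₁ = 0.0526 / 0.1202 = 0.4373 → 0.44
√T = √0.5 = 0.7071
φ(d₁) = φ(0.44) = 0.3621
vega = S·φ(d₁)·√T = 122·0.3621·0.7071 = 31.2370

31.24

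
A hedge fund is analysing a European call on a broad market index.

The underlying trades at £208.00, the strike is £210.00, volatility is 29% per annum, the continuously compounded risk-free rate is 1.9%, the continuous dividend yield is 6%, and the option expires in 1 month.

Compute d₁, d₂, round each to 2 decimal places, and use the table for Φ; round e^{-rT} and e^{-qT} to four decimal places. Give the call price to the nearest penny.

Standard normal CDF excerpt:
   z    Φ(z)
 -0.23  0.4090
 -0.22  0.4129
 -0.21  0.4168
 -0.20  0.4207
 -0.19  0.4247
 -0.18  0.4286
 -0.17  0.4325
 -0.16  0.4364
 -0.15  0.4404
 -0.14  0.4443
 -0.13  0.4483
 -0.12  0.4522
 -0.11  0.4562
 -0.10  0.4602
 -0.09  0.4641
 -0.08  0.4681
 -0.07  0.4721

£6.21

T = 0.08333;  σ√T = 0.0837
d₁ = [ln(208/210) + (0.019 − 0.06 + ½·0.29²)·0.08333] / (σ√T) = (-0.0096 + 0.0001) / 0.0837 = -0.1133 ≈ -0.11
d₂ = -0.1133 − 0.0837 = -0.1970 ≈ -0.20
exp(−qT) = exp(−0.06·0.08333) = 0.9950;  exp(−rT) = exp(−0.019·0.08333) = 0.9984
N(d₁) = N(-0.11) = 0.4562;  N(d₂) = N(-0.20) = 0.4207
C = 208·0.9950·0.4562 − 210·0.9984·0.4207 = 94.4152 − 88.2056 = 6.2095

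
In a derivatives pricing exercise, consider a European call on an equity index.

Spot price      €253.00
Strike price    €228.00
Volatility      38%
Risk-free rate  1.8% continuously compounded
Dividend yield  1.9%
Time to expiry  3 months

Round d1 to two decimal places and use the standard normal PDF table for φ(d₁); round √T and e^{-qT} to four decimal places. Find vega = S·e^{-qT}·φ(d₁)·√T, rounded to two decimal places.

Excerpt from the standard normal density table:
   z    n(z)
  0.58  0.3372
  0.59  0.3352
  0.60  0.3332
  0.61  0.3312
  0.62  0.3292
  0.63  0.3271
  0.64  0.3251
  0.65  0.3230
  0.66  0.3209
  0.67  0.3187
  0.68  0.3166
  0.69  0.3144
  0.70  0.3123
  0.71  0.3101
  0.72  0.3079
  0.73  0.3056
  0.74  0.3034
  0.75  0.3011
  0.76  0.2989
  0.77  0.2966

40.93

σ√T = 0.38·√0.25 = 0.1900
d₁ = [ln(253/228) + (0.018 − 0.019 + 0.38²/2)·0.25] / 0.1900 = [0.1040 + 0.0178] / 0.1900 = 0.6413 → 0.64
√T = √0.25 = 0.5000
φ(d₁) = φ(0.64) = 0.3251
exp(−qT) = exp(−0.019·0.25) = 0.9953
vega = S·exp(−qT)·φ(d₁)·√T = 253·0.9953·0.3251·0.5000 = 40.9319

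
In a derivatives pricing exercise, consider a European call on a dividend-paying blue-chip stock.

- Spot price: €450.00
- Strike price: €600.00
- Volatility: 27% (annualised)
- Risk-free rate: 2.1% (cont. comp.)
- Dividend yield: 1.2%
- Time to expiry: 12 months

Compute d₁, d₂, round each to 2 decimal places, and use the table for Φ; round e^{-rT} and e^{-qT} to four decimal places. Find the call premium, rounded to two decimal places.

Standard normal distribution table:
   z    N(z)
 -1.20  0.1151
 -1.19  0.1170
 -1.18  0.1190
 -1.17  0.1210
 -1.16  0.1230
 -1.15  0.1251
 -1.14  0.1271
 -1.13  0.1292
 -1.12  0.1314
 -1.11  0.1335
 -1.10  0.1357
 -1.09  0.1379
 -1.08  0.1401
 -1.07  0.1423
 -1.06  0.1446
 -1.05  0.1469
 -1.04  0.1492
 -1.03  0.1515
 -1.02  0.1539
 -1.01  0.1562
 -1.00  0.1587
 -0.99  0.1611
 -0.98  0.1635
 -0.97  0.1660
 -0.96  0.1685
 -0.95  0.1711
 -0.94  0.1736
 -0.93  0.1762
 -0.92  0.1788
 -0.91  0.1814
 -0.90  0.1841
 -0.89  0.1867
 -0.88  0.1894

€10.77

σ√T = 0.27·√1 = 0.2700
ln(S/K) + (r − q + σ²/2)T = ln(450/600) + (0.021 − 0.012 + 0.27²/2)·1 = -0.2877 + 0.0455 = -0.2422
d₁ = -0.2422 / 0.2700 = -0.8972 which rounds to -0.90
d₂ = d₁ − σ√T = -0.8972 − 0.2700 = -1.1672 which rounds to -1.17
exp(−qT) = exp(−0.012·1) = 0.9881;  exp(−rT) = exp(−0.021·1) = 0.9792
N(d₁) = N(-0.90) = 0.1841;  N(d₂) = N(-1.17) = 0.1210
C = 450·0.9881·0.1841 − 600·0.9792·0.1210 = 81.8591 − 71.0899 = 10.7692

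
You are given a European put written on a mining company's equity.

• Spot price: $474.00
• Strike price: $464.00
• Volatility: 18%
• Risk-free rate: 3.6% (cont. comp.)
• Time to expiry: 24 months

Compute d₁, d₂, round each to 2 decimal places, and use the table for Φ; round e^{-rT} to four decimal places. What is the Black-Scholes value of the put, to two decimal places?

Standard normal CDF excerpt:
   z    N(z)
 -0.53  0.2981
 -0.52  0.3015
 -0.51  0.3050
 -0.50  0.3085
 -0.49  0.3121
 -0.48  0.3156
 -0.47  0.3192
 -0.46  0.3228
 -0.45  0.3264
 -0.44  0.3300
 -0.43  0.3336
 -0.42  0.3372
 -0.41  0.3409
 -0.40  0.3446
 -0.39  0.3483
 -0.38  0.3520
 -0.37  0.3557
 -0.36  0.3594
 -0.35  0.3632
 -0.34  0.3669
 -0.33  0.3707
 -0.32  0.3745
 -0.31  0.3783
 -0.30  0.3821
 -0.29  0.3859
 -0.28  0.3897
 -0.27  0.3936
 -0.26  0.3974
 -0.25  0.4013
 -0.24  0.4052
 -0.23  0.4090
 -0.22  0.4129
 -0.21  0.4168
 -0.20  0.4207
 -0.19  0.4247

σ√T = 0.18·√2 = 0.2546
d₁ = [ln(474/464) + (0.036 + 0.18²/2)·2] / 0.2546 = [0.0213 + 0.1044] / 0.2546 = 0.4939 → 0.49
d₂ = d₁ − σ√T = 0.4939 − 0.2546 = 0.2393 → 0.24
e^(−rT) = e^(−0.036·2) = 0.9305
P = 464·0.9305·N(-0.24) − 474·N(-0.49) = 464·0.9305·0.4052 − 474·0.3121 = 174.9459 − 147.9354 = 27.0105

$27.01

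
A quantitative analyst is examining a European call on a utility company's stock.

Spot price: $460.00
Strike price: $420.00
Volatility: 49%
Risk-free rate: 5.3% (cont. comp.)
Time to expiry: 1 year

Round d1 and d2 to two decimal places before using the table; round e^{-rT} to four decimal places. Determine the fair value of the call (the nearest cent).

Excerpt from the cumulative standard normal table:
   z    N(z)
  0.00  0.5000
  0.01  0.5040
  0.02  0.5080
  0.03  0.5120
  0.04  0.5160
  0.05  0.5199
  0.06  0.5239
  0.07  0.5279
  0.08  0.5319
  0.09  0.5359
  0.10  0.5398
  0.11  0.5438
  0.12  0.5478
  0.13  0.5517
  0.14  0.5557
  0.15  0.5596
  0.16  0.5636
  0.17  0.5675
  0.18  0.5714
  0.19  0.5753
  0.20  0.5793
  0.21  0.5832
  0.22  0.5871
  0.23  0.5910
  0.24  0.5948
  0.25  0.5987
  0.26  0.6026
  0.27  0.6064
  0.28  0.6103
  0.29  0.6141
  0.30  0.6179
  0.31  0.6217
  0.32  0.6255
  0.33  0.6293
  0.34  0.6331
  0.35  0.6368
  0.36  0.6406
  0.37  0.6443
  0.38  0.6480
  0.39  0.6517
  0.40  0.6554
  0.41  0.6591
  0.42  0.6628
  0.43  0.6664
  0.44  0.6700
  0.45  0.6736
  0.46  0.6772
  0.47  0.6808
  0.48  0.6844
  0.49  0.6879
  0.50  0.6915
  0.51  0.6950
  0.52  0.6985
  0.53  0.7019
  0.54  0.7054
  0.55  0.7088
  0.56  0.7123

$117.39

T = 1;  σ√T = 0.4900
d₁ = [ln(460/420) + (0.053 + 0.49²/2)·1] / 0.4900 = [0.0910 + 0.1730] / 0.4900 = 0.5388 which rounds to 0.54
d₂ = d₁ − σ√T = 0.5388 − 0.4900 = 0.0488 which rounds to 0.05
exp(−rT) = exp(−0.053·1) = 0.9484
C = 460·N(0.54) − 420·0.9484·N(0.05) = 460·0.7054 − 420·0.9484·0.5199 = 324.4840 − 207.0907 = 117.3933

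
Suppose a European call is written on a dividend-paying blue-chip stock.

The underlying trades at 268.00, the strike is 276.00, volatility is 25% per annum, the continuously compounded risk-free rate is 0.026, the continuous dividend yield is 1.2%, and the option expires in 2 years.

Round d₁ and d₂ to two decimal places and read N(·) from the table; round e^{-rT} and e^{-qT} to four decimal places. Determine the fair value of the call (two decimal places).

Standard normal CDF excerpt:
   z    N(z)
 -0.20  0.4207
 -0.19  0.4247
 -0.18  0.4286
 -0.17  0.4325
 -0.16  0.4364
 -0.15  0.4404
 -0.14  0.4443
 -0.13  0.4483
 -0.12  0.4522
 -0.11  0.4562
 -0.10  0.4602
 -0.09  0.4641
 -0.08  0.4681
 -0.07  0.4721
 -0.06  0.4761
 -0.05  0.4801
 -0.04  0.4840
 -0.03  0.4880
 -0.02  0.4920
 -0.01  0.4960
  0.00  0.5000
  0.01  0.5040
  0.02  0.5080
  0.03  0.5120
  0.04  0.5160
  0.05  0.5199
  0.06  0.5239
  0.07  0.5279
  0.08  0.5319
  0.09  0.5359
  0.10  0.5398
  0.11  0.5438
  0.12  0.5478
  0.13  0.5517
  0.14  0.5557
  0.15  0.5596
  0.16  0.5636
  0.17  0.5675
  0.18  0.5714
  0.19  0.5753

T = 2;  σ√T = 0.3536
ln(S/K) + (r − q + σ²/2)T = ln(268/276) + (0.026 − 0.012 + 0.25²/2)·2 = -0.0294 + 0.0905 = 0.0611
d₁ = 0.0611 / 0.3536 = 0.1728 which rounds to 0.17
d₂ = d₁ − σ√T = 0.1728 − 0.3536 = -0.1808 which rounds to -0.18
exp(−qT) = exp(−0.012·2) = 0.9763;  exp(−rT) = exp(−0.026·2) = 0.9493
N(d₁) = N(0.17) = 0.5675;  N(d₂) = N(-0.18) = 0.4286
C = 268·0.9763·0.5675 − 276·0.9493·0.4286 = 148.4855 − 112.2961 = 36.1894

36.19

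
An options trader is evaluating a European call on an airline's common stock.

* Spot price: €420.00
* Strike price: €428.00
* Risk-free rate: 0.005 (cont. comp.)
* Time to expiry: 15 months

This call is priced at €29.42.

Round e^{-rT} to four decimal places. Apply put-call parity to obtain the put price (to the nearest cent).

€34.77

e^(−rT) = e^(−0.005·1.25) = 0.9938
Put-call parity: C − P = S − K·e^(−rT) = 420 − 428·0.9938 = 420 − 425.3464 = -5.3464
P = C − (C − P) = 29.42 − (-5.3464) = 34.7664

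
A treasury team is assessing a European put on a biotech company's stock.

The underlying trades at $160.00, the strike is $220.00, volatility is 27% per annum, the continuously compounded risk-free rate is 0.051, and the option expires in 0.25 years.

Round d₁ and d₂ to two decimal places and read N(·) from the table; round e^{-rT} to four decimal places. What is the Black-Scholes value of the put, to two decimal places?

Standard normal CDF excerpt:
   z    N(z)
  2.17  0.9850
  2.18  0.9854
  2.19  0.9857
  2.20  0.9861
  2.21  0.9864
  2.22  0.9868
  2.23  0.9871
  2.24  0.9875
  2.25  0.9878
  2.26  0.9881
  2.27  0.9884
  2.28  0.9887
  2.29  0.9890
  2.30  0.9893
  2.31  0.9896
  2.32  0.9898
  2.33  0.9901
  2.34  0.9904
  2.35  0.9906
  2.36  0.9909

σ√T = 0.27 × 0.5000 = 0.1350
d₁ = [ln(160/220) + (0.051 + ½·0.27²)·0.25] / (σ√T) = (-0.3185 + 0.0219) / 0.1350 = -2.1970 ⇒ -2.20
d₂ = -2.1970 − 0.1350 = -2.3320 ⇒ -2.33
exp(−rT) = exp(−0.051·0.25) = 0.9873
P = 220·0.9873·N(2.33) − 160·N(2.20) = 220·0.9873·0.9901 − 160·0.9861 = 215.0557 − 157.7760 = 57.2797

$57.28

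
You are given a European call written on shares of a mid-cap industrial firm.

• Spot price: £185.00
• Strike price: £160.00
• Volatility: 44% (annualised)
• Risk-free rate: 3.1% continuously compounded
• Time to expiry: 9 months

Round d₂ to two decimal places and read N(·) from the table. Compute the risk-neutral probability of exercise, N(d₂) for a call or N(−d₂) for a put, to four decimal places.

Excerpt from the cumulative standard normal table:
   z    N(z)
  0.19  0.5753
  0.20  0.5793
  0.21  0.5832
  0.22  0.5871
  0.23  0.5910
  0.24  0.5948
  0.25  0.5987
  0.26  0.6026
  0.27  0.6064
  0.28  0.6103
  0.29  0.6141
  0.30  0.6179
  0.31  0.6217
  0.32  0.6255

T = 0.75;  σ√T = 0.3811
d₁ = [ln(185/160) + (0.031 + 0.44²/2)·0.75] / 0.3811 = [0.1452 + 0.0958] / 0.3811 = 0.6325 ≈ 0.63
d₂ = d₁ − σ√T = 0.6325 − 0.3811 = 0.2515 ≈ 0.25
Pr(exercise) under Q = N(d₂) = 0.5987

0.5987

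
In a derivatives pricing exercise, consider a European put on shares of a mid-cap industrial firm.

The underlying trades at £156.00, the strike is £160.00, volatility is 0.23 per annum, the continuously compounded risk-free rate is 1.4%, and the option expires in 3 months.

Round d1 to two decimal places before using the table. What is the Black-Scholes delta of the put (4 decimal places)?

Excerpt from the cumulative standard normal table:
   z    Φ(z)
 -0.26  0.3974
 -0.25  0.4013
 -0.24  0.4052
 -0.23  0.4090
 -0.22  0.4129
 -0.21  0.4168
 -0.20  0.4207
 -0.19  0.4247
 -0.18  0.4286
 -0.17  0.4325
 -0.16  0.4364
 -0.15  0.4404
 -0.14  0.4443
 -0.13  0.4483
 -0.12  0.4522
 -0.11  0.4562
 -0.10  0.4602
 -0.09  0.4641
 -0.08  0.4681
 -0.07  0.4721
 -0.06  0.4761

-0.5517

σ√T = 0.23 × 0.5000 = 0.1150
d₁ = [ln(156/160) + (0.014 + ½·0.23²)·0.25] / (σ√T) = (-0.0253 + 0.0101) / 0.1150 = -0.1322 → -0.13
N(d₁) = N(-0.13) = 0.4483
Δ_put = N(d₁) − 1 = 0.4483 − 1 = -0.5517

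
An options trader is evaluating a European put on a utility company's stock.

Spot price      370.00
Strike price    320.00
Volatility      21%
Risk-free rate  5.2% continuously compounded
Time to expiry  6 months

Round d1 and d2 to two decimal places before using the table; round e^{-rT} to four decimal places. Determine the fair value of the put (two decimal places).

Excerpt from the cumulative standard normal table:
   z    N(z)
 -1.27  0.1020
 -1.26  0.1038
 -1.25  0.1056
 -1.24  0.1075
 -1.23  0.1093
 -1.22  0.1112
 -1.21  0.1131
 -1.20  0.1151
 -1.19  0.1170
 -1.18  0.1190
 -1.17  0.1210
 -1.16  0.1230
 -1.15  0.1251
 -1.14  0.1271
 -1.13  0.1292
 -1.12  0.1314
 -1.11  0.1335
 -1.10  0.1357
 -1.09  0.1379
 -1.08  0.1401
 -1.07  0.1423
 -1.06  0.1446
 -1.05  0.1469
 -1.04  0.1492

3.24

σ√T = 0.21 × 0.7071 = 0.1485
d₁ = [ln(370/320) + (0.052 + 0.21²/2)·0.5] / 0.1485 = [0.1452 + 0.0370] / 0.1485 = 1.2270 which rounds to 1.23
d₂ = d₁ − σ√T = 1.2270 − 0.1485 = 1.0786 which rounds to 1.08
exp(−rT) = exp(−0.052·0.5) = 0.9743
N(−d₂) = N(-1.08) = 0.1401;  N(−d₁) = N(-1.23) = 0.1093
P = 320·0.9743·0.1401 − 370·0.1093 = 43.6798 − 40.4410 = 3.2388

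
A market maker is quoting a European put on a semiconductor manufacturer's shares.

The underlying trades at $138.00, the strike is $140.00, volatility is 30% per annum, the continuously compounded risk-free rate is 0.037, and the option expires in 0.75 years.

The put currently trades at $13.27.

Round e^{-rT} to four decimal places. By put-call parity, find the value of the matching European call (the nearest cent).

exp(−rT) = exp(−0.037·0.75) = 0.9726
Put-call parity: C − P = S − K·e^(−rT) = 138 − 140·0.9726 = 138 − 136.1640 = 1.8360
C = P + (C − P) = 13.27 + (1.8360) = 15.1060

$15.11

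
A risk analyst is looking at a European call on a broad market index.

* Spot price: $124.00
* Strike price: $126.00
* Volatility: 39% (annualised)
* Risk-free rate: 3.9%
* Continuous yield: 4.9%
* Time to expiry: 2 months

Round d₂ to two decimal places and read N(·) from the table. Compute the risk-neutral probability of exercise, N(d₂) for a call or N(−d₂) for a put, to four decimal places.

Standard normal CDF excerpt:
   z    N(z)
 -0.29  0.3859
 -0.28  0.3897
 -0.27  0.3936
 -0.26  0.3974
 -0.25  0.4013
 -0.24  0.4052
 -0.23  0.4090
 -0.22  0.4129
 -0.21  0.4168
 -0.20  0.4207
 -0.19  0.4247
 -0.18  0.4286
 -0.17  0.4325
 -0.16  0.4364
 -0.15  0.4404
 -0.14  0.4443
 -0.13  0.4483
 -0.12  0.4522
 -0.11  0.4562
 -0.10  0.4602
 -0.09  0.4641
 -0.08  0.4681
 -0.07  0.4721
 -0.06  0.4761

σ√T = 0.39·√0.1667 = 0.1592
d₁ = [ln(124/126) + (0.039 − 0.049 + 0.39²/2)·0.1667] / 0.1592 = [-0.0160 + 0.0110] / 0.1592 = -0.0314 ≈ -0.03
d₂ = d₁ − σ√T = -0.0314 − 0.1592 = -0.1906 ≈ -0.19
Pr(exercise) under Q = N(d₂) = 0.4247

0.4247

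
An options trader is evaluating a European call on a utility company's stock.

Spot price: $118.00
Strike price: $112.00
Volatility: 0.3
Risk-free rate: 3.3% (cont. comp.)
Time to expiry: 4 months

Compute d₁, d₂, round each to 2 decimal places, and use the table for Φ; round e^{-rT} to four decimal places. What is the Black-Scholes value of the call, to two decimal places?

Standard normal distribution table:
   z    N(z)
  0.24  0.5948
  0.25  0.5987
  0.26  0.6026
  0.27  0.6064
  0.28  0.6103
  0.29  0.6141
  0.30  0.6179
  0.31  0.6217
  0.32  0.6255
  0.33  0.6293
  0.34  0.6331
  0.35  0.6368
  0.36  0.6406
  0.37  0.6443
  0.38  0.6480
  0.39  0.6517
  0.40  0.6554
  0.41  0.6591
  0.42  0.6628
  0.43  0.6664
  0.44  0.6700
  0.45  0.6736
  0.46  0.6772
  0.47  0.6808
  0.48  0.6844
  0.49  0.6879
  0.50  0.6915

$11.88

T = 0.3333;  σ√T = 0.1732
d₁ = [ln(118/112) + (0.033 + 0.3²/2)·0.3333] / 0.1732 = [0.0522 + 0.0260] / 0.1732 = 0.4514 ≈ 0.45
d₂ = d₁ − σ√T = 0.4514 − 0.1732 = 0.2782 ≈ 0.28
exp(−rT) = exp(−0.033·0.3333) = 0.9891
N(d₁) = N(0.45) = 0.6736;  N(d₂) = N(0.28) = 0.6103
C = 118·0.6736 − 112·0.9891·0.6103 = 79.4848 − 67.6085 = 11.8763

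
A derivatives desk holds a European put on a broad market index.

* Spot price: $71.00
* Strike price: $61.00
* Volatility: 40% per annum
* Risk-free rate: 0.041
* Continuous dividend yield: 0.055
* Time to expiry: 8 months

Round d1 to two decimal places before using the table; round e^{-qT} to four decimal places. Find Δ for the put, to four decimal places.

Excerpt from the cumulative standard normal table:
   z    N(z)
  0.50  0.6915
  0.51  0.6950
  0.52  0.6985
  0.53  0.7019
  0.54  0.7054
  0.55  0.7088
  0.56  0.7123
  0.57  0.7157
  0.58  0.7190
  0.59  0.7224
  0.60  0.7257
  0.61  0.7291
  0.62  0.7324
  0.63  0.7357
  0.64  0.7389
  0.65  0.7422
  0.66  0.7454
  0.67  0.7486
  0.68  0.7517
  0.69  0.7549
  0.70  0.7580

-0.2644

σ√T = 0.4·√0.6667 = 0.3266
d₁ = [ln(71/61) + (0.041 − 0.055 + 0.4²/2)·0.6667] / 0.3266 = [0.1518 + 0.0440] / 0.3266 = 0.5995 → 0.60
N(d₁) = N(0.60) = 0.7257
Δ_put = exp(−qT)·(N(d₁) − 1) = 0.9640·(0.7257 − 1) = -0.2644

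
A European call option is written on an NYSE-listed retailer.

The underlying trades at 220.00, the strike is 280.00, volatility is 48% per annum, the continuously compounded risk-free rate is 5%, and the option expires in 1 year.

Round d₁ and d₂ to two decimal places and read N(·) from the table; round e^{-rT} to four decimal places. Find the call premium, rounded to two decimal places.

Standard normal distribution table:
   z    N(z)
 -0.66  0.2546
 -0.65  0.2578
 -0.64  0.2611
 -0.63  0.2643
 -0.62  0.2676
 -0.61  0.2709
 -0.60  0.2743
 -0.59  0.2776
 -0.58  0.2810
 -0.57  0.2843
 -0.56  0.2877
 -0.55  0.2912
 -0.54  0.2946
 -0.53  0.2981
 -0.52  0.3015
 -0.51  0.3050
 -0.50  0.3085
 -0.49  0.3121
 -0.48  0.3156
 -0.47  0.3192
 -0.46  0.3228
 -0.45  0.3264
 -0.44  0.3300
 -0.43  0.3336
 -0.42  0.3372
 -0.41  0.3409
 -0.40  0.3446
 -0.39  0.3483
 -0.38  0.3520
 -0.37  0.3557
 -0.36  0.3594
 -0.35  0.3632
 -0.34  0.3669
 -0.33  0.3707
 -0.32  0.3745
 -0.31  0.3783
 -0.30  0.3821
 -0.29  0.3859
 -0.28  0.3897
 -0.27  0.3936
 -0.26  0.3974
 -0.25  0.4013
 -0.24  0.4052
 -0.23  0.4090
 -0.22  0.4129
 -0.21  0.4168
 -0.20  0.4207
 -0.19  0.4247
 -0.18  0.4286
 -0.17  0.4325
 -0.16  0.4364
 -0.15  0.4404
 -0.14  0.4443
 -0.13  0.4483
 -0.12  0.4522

26.47

σ√T = 0.48 × 1.0000 = 0.4800
d₁ = [ln(220/280) + (0.05 + 0.48²/2)·1] / 0.4800 = [-0.2412 + 0.1652] / 0.4800 = -0.1583 which rounds to -0.16
d₂ = d₁ − σ√T = -0.1583 − 0.4800 = -0.6383 which rounds to -0.64
e^(−rT) = e^(−0.05·1) = 0.9512
N(d₁) = N(-0.16) = 0.4364;  N(d₂) = N(-0.64) = 0.2611
C = 220·0.4364 − 280·0.9512·0.2611 = 96.0080 − 69.5403 = 26.4677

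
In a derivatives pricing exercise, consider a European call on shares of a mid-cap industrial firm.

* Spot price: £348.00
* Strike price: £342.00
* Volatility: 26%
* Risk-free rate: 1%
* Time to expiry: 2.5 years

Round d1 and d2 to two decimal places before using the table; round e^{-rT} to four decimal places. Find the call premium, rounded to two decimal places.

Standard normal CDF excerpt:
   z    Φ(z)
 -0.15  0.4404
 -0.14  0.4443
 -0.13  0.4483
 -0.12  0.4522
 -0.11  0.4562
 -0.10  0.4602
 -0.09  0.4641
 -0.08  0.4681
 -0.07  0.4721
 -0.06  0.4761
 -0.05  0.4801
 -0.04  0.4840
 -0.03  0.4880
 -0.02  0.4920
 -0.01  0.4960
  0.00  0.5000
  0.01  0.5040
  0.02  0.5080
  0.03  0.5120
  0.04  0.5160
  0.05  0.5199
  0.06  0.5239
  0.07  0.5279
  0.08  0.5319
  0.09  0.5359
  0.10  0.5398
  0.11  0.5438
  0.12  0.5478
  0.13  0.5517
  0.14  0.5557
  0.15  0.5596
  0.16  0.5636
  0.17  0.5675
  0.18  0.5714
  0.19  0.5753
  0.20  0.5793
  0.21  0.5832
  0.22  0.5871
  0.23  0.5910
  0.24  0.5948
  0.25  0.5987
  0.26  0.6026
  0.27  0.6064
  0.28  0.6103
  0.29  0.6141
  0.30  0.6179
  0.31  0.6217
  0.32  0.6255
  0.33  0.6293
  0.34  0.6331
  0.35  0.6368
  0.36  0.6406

£62.85

σ√T = 0.26 × 1.5811 = 0.4111
d₁ = [ln(348/342) + (0.01 + ½·0.26²)·2.5] / (σ√T) = (0.0174 + 0.1095) / 0.4111 = 0.3087 which rounds to 0.31
d₂ = 0.3087 − 0.4111 = -0.1024 which rounds to -0.10
exp(−rT) = exp(−0.01·2.5) = 0.9753
C = 348·N(0.31) − 342·0.9753·N(-0.10) = 348·0.6217 − 342·0.9753·0.4602 = 216.3516 − 153.5009 = 62.8507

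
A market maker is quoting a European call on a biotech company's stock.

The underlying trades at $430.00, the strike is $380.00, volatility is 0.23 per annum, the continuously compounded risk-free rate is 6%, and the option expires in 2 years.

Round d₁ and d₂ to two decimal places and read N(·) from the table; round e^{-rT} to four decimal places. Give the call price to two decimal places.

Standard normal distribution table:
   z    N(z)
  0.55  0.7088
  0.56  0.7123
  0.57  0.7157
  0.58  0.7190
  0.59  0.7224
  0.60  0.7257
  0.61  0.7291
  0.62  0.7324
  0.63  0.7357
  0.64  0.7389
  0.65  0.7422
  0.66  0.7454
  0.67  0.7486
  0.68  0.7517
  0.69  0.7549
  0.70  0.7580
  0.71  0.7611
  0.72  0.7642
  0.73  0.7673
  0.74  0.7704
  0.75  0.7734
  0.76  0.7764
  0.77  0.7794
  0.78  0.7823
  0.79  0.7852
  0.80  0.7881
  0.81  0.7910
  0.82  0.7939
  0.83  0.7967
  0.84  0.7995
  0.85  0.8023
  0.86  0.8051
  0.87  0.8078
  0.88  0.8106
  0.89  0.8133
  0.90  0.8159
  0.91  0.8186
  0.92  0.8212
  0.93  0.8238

σ√T = 0.23 × 1.4142 = 0.3253
d₁ = [ln(430/380) + (0.06 + ½·0.23²)·2] / (σ√T) = (0.1236 + 0.1729) / 0.3253 = 0.9116 → 0.91
d₂ = 0.9116 − 0.3253 = 0.5863 → 0.59
exp(−rT) = exp(−0.06·2) = 0.8869
N(d₁) = N(0.91) = 0.8186;  N(d₂) = N(0.59) = 0.7224
C = 430·0.8186 − 380·0.8869·0.7224 = 351.9980 − 243.4647 = 108.5333

$108.53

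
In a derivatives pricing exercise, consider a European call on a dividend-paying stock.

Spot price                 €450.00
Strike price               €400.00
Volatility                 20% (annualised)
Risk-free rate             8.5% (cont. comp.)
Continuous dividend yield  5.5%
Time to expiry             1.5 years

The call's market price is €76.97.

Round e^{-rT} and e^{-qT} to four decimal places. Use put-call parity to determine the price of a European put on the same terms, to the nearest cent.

€14.73

e^(−qT) = e^(−0.055·1.5) = 0.9208;  e^(−rT) = e^(−0.085·1.5) = 0.8803
Put-call parity: C − P = S·e^(−qT) − K·e^(−rT) = 450·0.9208 − 400·0.8803 = 414.3600 − 352.1200 = 62.2400
P = C − (C − P) = 76.97 − (62.2400) = 14.7300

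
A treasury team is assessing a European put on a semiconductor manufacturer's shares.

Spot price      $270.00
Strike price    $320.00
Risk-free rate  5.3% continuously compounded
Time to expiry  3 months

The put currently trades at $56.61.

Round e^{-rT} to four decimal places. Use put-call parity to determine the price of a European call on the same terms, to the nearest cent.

$10.83

exp(−rT) = exp(−0.053·0.25) = 0.9868
Put-call parity: C − P = S − K·e^(−rT) = 270 − 320·0.9868 = 270 − 315.7760 = -45.7760
C = P + (C − P) = 56.61 + (-45.7760) = 10.8340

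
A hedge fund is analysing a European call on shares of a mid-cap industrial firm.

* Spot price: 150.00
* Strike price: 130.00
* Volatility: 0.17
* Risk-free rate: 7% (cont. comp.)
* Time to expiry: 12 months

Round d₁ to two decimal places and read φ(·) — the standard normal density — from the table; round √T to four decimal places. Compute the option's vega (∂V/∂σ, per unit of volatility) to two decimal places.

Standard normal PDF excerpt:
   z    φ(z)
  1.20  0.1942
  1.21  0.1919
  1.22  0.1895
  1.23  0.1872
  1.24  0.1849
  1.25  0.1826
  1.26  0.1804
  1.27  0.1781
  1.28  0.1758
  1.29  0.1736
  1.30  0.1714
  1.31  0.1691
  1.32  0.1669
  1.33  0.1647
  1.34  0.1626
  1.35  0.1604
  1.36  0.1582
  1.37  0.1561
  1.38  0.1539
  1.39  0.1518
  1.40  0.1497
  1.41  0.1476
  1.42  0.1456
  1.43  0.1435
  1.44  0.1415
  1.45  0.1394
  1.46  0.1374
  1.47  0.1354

σ√T = 0.17·√1 = 0.1700
d₁ = [ln(150/130) + (0.07 + 0.17²/2)·1] / 0.1700 = [0.1431 + 0.0845] / 0.1700 = 1.3385 → 1.34
√T = √1 = 1.0000
φ(d₁) = φ(1.34) = 0.1626
vega = S·φ(d₁)·√T = 150·0.1626·1.0000 = 24.3900
(Call and put vega coincide under Black-Scholes.)

24.39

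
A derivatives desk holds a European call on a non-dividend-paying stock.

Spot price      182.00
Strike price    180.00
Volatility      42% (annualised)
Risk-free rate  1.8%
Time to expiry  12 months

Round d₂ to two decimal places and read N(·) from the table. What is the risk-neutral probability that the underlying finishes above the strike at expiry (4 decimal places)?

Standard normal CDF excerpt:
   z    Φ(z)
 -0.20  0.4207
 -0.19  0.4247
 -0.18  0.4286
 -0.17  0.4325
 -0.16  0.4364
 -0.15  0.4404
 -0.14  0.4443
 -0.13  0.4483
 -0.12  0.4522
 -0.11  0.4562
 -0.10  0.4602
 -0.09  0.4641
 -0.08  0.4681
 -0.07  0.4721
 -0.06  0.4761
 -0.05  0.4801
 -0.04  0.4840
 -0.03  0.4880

T = 1;  σ√T = 0.4200
ln(S/K) + (r + σ²/2)T = ln(182/180) + (0.018 + 0.42²/2)·1 = 0.0110 + 0.1062 = 0.1172
d₁ = 0.1172 / 0.4200 = 0.2792 → 0.28
d₂ = d₁ − σ√T = 0.2792 − 0.4200 = -0.1408 → -0.14
Risk-neutral Pr[S_T > K] = N(d₂) = N(-0.14) = 0.4443

0.4443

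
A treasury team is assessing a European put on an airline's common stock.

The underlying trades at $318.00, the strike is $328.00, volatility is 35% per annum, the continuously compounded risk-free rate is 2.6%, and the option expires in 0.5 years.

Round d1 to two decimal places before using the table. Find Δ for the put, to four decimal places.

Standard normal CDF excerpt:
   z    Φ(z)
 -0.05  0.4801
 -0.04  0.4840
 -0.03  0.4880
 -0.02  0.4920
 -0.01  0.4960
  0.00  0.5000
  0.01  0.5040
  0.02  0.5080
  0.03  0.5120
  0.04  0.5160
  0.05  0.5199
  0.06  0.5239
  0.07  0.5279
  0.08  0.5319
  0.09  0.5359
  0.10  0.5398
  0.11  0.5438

-0.4801

σ√T = 0.35·√0.5 = 0.2475
ln(S/K) + (r + σ²/2)T = ln(318/328) + (0.026 + 0.35²/2)·0.5 = -0.0310 + 0.0436 = 0.0127
d₁ = 0.0127 / 0.2475 = 0.0512 ⇒ 0.05
N(d₁) = N(0.05) = 0.5199
Δ_put = N(d₁) − 1 = 0.5199 − 1 = -0.4801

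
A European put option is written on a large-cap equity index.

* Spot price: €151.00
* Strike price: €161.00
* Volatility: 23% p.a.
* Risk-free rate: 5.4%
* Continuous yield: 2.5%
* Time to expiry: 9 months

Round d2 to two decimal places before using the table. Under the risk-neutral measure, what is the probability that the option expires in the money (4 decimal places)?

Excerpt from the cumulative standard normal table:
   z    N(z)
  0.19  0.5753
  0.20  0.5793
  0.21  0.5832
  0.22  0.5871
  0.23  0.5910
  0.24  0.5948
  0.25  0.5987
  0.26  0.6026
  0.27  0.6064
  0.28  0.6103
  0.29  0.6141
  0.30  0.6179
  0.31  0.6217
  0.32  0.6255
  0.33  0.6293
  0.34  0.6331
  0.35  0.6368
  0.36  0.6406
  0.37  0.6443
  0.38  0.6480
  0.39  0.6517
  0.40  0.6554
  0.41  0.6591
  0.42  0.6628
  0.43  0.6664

T = 0.75;  σ√T = 0.1992
d₁ = [ln(151/161) + (0.054 − 0.025 + 0.23²/2)·0.75] / 0.1992 = [-0.0641 + 0.0416] / 0.1992 = -0.1131 which rounds to -0.11
d₂ = d₁ − σ√T = -0.1131 − 0.1992 = -0.3123 which rounds to -0.31
Pr(exercise) under Q = N(−d₂) = N(0.31) = 0.6217

0.6217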